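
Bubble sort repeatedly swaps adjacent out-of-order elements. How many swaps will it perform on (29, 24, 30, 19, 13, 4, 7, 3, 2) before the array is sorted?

33

Minimum adjacent swaps = number of inversions (each swap of adjacent out-of-order elements removes one inversion and no swap can remove more).
Count inversions — for each element, later elements that are smaller:
29: 24, 19, 13, 4, 7, 3, 2 → 7
24: 19, 13, 4, 7, 3, 2 → 6
30: 19, 13, 4, 7, 3, 2 → 6
19: 13, 4, 7, 3, 2 → 5
13: 4, 7, 3, 2 → 4
4: 3, 2 → 2
7: 3, 2 → 2
3: 2 → 1
2: none → 0
Total inversions: 7 + 6 + 6 + 5 + 4 + 2 + 2 + 1 + 0 = 33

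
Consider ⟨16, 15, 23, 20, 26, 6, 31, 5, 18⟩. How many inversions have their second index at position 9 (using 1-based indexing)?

The element at index 9 is 18.
Elements before it: 16, 15, 23, 20, 26, 6, 31, 5
Those larger than 18: 23, 20, 26, 31

4 such elements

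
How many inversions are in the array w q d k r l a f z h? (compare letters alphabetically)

26

Sweep left to right; for each value list the smaller values that follow it:
w: 8
q: 6
d: 1
k: 3
r: 4
l: 3
a: 0
f: 0
z: 1
h: 0
Sum: 8 + 6 + 1 + 3 + 4 + 3 + 0 + 0 + 1 + 0 = 26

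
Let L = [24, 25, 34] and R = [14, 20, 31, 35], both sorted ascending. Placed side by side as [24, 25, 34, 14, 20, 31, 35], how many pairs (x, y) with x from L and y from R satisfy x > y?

Count, for every r in R, how many entries of L exceed r:
r = 14: 24, 25, 34 → 3
r = 20: 24, 25, 34 → 3
r = 31: 34 → 1
r = 35: none → 0
Cross-inversions: 3 + 3 + 1 + 0 = 7

7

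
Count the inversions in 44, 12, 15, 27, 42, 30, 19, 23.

Sweep left to right; for each value list the smaller values that follow it:
44 → 12, 15, 27, 42, 30, 19, 23 → 7
12 → none → 0
15 → none → 0
27 → 19, 23 → 2
42 → 30, 19, 23 → 3
30 → 19, 23 → 2
19 → none → 0
23 → none → 0
Sum: 7 + 0 + 0 + 2 + 3 + 2 + 0 + 0 = 14

14 inversions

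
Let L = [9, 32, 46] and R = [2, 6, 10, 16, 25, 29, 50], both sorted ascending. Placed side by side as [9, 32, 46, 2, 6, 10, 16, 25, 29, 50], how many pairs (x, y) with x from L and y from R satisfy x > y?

For each element r of the right run, count left-run elements greater than r:
r = 2: 9, 32, 46 → 3
r = 6: 9, 32, 46 → 3
r = 10: 32, 46 → 2
r = 16: 32, 46 → 2
r = 25: 32, 46 → 2
r = 29: 32, 46 → 2
r = 50: none → 0
Cross-inversions: 3 + 3 + 2 + 2 + 2 + 2 + 0 = 14

14 cross-inversions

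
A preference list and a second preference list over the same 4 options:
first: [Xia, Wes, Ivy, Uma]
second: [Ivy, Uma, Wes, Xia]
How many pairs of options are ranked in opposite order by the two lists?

5 pairs

Assign each item its position (1..4) in the first ordering, then rewrite the second ordering as that position sequence:
positions: Xia→1, Wes→2, Ivy→3, Uma→4
second ordering as positions: [3, 4, 2, 1]
Discordant pairs = inversions in this position sequence.
3: 2, 1 → 2
4: 2, 1 → 2
2: 1 → 1
1: 0
Total: 2 + 2 + 1 + 0 = 5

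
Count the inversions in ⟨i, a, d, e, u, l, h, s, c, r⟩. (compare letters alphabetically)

For each element, count later entries that are smaller:
i → a, d, e, h, c → 5
a → none → 0
d → c → 1
e → c → 1
u → l, h, s, c, r → 5
l → h, c → 2
h → c → 1
s → c, r → 2
c → none → 0
r → none → 0
Sum: 5 + 0 + 1 + 1 + 5 + 2 + 1 + 2 + 0 + 0 = 17

17 inversions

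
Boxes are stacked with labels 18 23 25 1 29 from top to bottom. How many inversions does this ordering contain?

For each element, count later entries that are smaller:
18: 1
23: 1
25: 1
1: 0
29: 0
Sum: 1 + 1 + 1 + 0 + 0 = 3

3 inversions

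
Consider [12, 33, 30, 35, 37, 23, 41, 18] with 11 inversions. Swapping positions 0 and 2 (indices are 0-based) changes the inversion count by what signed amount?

Positions 0 and 2 hold 12 and 30; after swapping, the array is [30, 33, 12, 35, 37, 23, 41, 18].
Count, for each position, how many later elements it exceeds:
30 → 12, 23, 18 → 3
33 → 12, 23, 18 → 3
12 → none → 0
35 → 23, 18 → 2
37 → 23, 18 → 2
23 → 18 → 1
41 → 18 → 1
18 → none → 0
Sum: 3 + 3 + 0 + 2 + 2 + 1 + 1 + 0 = 12
Change: 12 − 11 = +1

+1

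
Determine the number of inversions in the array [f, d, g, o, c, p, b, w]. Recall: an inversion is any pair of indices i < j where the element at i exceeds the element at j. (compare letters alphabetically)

Element-by-element contributions:
f: 3
d: 2
g: 2
o: 2
c: 1
p: 1
b: 0
w: 0
Sum: 3 + 2 + 2 + 2 + 1 + 1 + 0 + 0 = 11

11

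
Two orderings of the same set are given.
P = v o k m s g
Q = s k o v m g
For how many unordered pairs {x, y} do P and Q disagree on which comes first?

Assign each item its position (1..6) in the first ordering, then rewrite the second ordering as that position sequence:
positions: v→1, o→2, k→3, m→4, s→5, g→6
second ordering as positions: [5, 3, 2, 1, 4, 6]
Discordant pairs = inversions in this position sequence.
5: 3, 2, 1, 4 → 4
3: 2, 1 → 2
2: 1 → 1
1: 0
4: 0
6: 0
Total: 4 + 2 + 1 + 0 + 0 + 0 = 7

7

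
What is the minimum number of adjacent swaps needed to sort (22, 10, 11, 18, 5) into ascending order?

Minimum adjacent swaps = number of inversions (each swap of adjacent out-of-order elements removes one inversion and no swap can remove more).
Count inversions — for each element, later elements that are smaller:
22: 10, 11, 18, 5 → 4
10: 5 → 1
11: 5 → 1
18: 5 → 1
5: none → 0
Total inversions: 4 + 1 + 1 + 1 + 0 = 7

Adjacent swaps: 7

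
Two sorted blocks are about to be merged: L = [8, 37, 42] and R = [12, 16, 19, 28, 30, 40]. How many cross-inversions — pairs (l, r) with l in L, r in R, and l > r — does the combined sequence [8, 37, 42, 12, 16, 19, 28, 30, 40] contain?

11

Count, for every r in R, how many entries of L exceed r:
r = 12: 37, 42 → 2
r = 16: 37, 42 → 2
r = 19: 37, 42 → 2
r = 28: 37, 42 → 2
r = 30: 37, 42 → 2
r = 40: 42 → 1
Cross-inversions: 2 + 2 + 2 + 2 + 2 + 1 = 11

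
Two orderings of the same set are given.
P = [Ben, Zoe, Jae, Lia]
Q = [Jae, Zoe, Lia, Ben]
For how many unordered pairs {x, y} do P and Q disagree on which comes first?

Assign each item its position (1..4) in the first ordering, then rewrite the second ordering as that position sequence:
positions: Ben→1, Zoe→2, Jae→3, Lia→4
second ordering as positions: [3, 2, 4, 1]
Discordant pairs = inversions in this position sequence.
3: 2, 1 → 2
2: 1 → 1
4: 1 → 1
1: 0
Total: 2 + 1 + 1 + 0 = 4

4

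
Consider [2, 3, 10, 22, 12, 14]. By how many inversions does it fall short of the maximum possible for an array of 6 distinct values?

Maximum inversions for 6 distinct elements is C(6, 2) = 6·5/2 = 15.
Current inversions — for each element, count later smaller elements:
2: 0
3: 0
10: 0
22: 2
12: 0
14: 0
Current total: 0 + 0 + 0 + 2 + 0 + 0 = 2
Shortfall: 15 − 2 = 13

13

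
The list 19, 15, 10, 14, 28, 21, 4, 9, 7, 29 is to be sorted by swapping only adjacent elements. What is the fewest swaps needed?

25

Each adjacent swap fixes exactly one inversion, so the minimum swap count equals the number of inversions.
Count inversions — for each element, later elements that are smaller:
19: 15, 10, 14, 4, 9, 7 → 6
15: 10, 14, 4, 9, 7 → 5
10: 4, 9, 7 → 3
14: 4, 9, 7 → 3
28: 21, 4, 9, 7 → 4
21: 4, 9, 7 → 3
4: none → 0
9: 7 → 1
7: none → 0
29: none → 0
Total inversions: 6 + 5 + 3 + 3 + 4 + 3 + 0 + 1 + 0 + 0 = 25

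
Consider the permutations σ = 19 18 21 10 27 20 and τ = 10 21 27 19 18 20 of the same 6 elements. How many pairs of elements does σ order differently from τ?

Assign each item its position (1..6) in the first ordering, then rewrite the second ordering as that position sequence:
positions: 19→1, 18→2, 21→3, 10→4, 27→5, 20→6
second ordering as positions: [4, 3, 5, 1, 2, 6]
Discordant pairs = inversions in this position sequence.
4: 3, 1, 2 → 3
3: 1, 2 → 2
5: 1, 2 → 2
1: 0
2: 0
6: 0
Total: 3 + 2 + 2 + 0 + 0 + 0 = 7

7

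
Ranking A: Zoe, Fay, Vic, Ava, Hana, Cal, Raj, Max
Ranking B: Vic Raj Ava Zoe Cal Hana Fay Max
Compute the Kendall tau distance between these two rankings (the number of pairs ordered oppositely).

Assign each item its position (1..8) in the first ordering, then rewrite the second ordering as that position sequence:
positions: Zoe→1, Fay→2, Vic→3, Ava→4, Hana→5, Cal→6, Raj→7, Max→8
second ordering as positions: [3, 7, 4, 1, 6, 5, 2, 8]
Discordant pairs = inversions in this position sequence.
3: 1, 2 → 2
7: 4, 1, 6, 5, 2 → 5
4: 1, 2 → 2
1: 0
6: 5, 2 → 2
5: 2 → 1
2: 0
8: 0
Total: 2 + 5 + 2 + 0 + 2 + 1 + 0 + 0 = 12

12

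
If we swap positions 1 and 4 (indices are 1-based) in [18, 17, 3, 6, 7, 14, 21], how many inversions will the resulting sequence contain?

Positions 1 and 4 hold 18 and 6; after swapping, the array is [6, 17, 3, 18, 7, 14, 21].
Sweep left to right; for each value list the smaller values that follow it:
6 → 3 → 1
17 → 3, 7, 14 → 3
3 → none → 0
18 → 7, 14 → 2
7 → none → 0
14 → none → 0
21 → none → 0
Sum: 1 + 3 + 0 + 2 + 0 + 0 + 0 = 6

6 inversions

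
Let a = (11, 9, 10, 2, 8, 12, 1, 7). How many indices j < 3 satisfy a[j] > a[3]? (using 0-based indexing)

The element at index 3 is 2.
Elements before it: 11, 9, 10
Those larger than 2: 11, 9, 10

3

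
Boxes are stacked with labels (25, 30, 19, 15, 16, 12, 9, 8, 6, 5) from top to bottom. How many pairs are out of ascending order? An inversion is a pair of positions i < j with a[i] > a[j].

Element-by-element contributions:
25: 8
30: 8
19: 7
15: 5
16: 5
12: 4
9: 3
8: 2
6: 1
5: 0
Sum: 8 + 8 + 7 + 5 + 5 + 4 + 3 + 2 + 1 + 0 = 43

43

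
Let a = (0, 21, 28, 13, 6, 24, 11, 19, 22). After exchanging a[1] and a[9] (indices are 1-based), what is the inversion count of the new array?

26

Positions 1 and 9 hold 0 and 22; after swapping, the array is [22, 21, 28, 13, 6, 24, 11, 19, 0].
For each element, count later entries that are smaller:
22 → 21, 13, 6, 11, 19, 0 → 6
21 → 13, 6, 11, 19, 0 → 5
28 → 13, 6, 24, 11, 19, 0 → 6
13 → 6, 11, 0 → 3
6 → 0 → 1
24 → 11, 19, 0 → 3
11 → 0 → 1
19 → 0 → 1
0 → none → 0
Sum: 6 + 5 + 6 + 3 + 1 + 3 + 1 + 1 + 0 = 26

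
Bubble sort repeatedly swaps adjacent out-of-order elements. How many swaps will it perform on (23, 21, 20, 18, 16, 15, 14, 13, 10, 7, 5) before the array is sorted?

55

Each adjacent swap fixes exactly one inversion, so the minimum swap count equals the number of inversions.
Count inversions — for each element, later elements that are smaller:
23: 21, 20, 18, 16, 15, 14, 13, 10, 7, 5 → 10
21: 20, 18, 16, 15, 14, 13, 10, 7, 5 → 9
20: 18, 16, 15, 14, 13, 10, 7, 5 → 8
18: 16, 15, 14, 13, 10, 7, 5 → 7
16: 15, 14, 13, 10, 7, 5 → 6
15: 14, 13, 10, 7, 5 → 5
14: 13, 10, 7, 5 → 4
13: 10, 7, 5 → 3
10: 7, 5 → 2
7: 5 → 1
5: none → 0
Total inversions: 10 + 9 + 8 + 7 + 6 + 5 + 4 + 3 + 2 + 1 + 0 = 55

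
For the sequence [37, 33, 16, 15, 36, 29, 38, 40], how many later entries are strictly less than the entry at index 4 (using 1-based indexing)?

0 such elements

The element at index 4 is 15.
Elements after it: 36, 29, 38, 40
None of them are smaller than 15.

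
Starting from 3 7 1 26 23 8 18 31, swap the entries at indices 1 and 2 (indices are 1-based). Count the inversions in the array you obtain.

Positions 1 and 2 hold 3 and 7; after swapping, the array is [7, 3, 1, 26, 23, 8, 18, 31].
Count, for each position, how many later elements it exceeds:
7 → 3, 1 → 2
3 → 1 → 1
1 → none → 0
26 → 23, 8, 18 → 3
23 → 8, 18 → 2
8 → none → 0
18 → none → 0
31 → none → 0
Sum: 2 + 1 + 0 + 3 + 2 + 0 + 0 + 0 = 8

There are 8 inversions.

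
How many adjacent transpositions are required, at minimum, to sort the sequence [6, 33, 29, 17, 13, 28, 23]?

Each adjacent swap fixes exactly one inversion, so the minimum swap count equals the number of inversions.
Count inversions — for each element, later elements that are smaller:
6: none → 0
33: 29, 17, 13, 28, 23 → 5
29: 17, 13, 28, 23 → 4
17: 13 → 1
13: none → 0
28: 23 → 1
23: none → 0
Total inversions: 0 + 5 + 4 + 1 + 0 + 1 + 0 = 11

11 adjacent swaps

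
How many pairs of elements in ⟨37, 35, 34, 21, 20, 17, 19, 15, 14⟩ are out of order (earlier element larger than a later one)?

For each element, count later entries that are smaller:
37 → 35, 34, 21, 20, 17, 19, 15, 14 → 8
35 → 34, 21, 20, 17, 19, 15, 14 → 7
34 → 21, 20, 17, 19, 15, 14 → 6
21 → 20, 17, 19, 15, 14 → 5
20 → 17, 19, 15, 14 → 4
17 → 15, 14 → 2
19 → 15, 14 → 2
15 → 14 → 1
14 → none → 0
Sum: 8 + 7 + 6 + 5 + 4 + 2 + 2 + 1 + 0 = 35

35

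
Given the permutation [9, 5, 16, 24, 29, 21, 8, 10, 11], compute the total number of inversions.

16 inversions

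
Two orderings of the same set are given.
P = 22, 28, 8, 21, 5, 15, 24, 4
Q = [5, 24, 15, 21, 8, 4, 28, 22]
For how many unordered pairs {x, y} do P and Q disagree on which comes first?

Assign each item its position (1..8) in the first ordering, then rewrite the second ordering as that position sequence:
positions: 22→1, 28→2, 8→3, 21→4, 5→5, 15→6, 24→7, 4→8
second ordering as positions: [5, 7, 6, 4, 3, 8, 2, 1]
Discordant pairs = inversions in this position sequence.
5: 4, 3, 2, 1 → 4
7: 6, 4, 3, 2, 1 → 5
6: 4, 3, 2, 1 → 4
4: 3, 2, 1 → 3
3: 2, 1 → 2
8: 2, 1 → 2
2: 1 → 1
1: 0
Total: 4 + 5 + 4 + 3 + 2 + 2 + 1 + 0 = 21

There are 21 disagreeing pairs.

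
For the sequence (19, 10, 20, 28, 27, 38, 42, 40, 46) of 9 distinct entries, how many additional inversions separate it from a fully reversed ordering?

Maximum inversions for 9 distinct elements is C(9, 2) = 9·8/2 = 36.
Current inversions — for each element, count later smaller elements:
19: 1
10: 0
20: 0
28: 1
27: 0
38: 0
42: 1
40: 0
46: 0
Current total: 1 + 0 + 0 + 1 + 0 + 0 + 1 + 0 + 0 = 3
Shortfall: 36 − 3 = 33

33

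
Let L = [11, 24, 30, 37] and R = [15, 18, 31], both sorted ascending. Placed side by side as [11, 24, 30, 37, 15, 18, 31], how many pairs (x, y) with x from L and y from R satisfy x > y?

For each element r of the right run, count left-run elements greater than r:
r = 15: 24, 30, 37 → 3
r = 18: 24, 30, 37 → 3
r = 31: 37 → 1
Cross-inversions: 3 + 3 + 1 = 7

7 split inversions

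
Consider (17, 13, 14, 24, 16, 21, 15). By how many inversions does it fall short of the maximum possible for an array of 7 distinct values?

Maximum inversions for 7 distinct elements is C(7, 2) = 7·6/2 = 21.
Current inversions — for each element, count later smaller elements:
17: 4
13: 0
14: 0
24: 3
16: 1
21: 1
15: 0
Current total: 4 + 0 + 0 + 3 + 1 + 1 + 0 = 9
Shortfall: 21 − 9 = 12

12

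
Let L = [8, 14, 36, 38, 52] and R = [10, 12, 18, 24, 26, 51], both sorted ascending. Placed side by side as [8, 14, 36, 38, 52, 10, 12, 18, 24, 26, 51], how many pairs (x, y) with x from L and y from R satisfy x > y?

18

Take each right-half value and tally the left-half values above it:
r = 10: 14, 36, 38, 52 → 4
r = 12: 14, 36, 38, 52 → 4
r = 18: 36, 38, 52 → 3
r = 24: 36, 38, 52 → 3
r = 26: 36, 38, 52 → 3
r = 51: 52 → 1
Cross-inversions: 4 + 4 + 3 + 3 + 3 + 1 = 18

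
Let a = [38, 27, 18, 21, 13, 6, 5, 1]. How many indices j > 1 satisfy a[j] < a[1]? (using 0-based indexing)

6 such elements

The element at index 1 is 27.
Elements after it: 18, 21, 13, 6, 5, 1
Those smaller than 27: 18, 21, 13, 6, 5, 1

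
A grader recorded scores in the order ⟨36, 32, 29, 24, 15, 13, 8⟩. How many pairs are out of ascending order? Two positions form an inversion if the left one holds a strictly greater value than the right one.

For each element, count later entries that are smaller:
36: 6
32: 5
29: 4
24: 3
15: 2
13: 1
8: 0
Sum: 6 + 5 + 4 + 3 + 2 + 1 + 0 = 21

21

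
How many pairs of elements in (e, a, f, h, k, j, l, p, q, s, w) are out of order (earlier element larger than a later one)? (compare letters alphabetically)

For each element, count later entries that are smaller:
e: 1
a: 0
f: 0
h: 0
k: 1
j: 0
l: 0
p: 0
q: 0
s: 0
w: 0
Sum: 1 + 0 + 0 + 0 + 1 + 0 + 0 + 0 + 0 + 0 + 0 = 2

2 inversions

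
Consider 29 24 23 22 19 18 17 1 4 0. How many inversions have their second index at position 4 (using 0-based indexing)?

4

The element at index 4 is 19.
Elements before it: 29, 24, 23, 22
Those larger than 19: 29, 24, 23, 22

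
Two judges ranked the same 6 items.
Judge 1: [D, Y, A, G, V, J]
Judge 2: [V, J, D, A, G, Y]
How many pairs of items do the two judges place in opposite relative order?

10

Assign each item its position (1..6) in the first ordering, then rewrite the second ordering as that position sequence:
positions: D→1, Y→2, A→3, G→4, V→5, J→6
second ordering as positions: [5, 6, 1, 3, 4, 2]
Discordant pairs = inversions in this position sequence.
5: 1, 3, 4, 2 → 4
6: 1, 3, 4, 2 → 4
1: 0
3: 2 → 1
4: 2 → 1
2: 0
Total: 4 + 4 + 0 + 1 + 1 + 0 = 10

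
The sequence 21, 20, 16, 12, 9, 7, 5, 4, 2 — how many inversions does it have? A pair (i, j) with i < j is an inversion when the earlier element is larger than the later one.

Sweep left to right; for each value list the smaller values that follow it:
21: 8
20: 7
16: 6
12: 5
9: 4
7: 3
5: 2
4: 1
2: 0
Sum: 8 + 7 + 6 + 5 + 4 + 3 + 2 + 1 + 0 = 36

36 out-of-order pairs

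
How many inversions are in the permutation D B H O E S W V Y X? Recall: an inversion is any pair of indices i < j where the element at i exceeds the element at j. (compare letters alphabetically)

5

Count, for each position, how many later elements it exceeds:
D: 1
B: 0
H: 1
O: 1
E: 0
S: 0
W: 1
V: 0
Y: 1
X: 0
Sum: 1 + 0 + 1 + 1 + 0 + 0 + 1 + 0 + 1 + 0 = 5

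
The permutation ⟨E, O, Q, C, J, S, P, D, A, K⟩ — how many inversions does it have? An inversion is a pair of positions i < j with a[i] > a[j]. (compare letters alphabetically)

For each element, count later entries that are smaller:
E: 3
O: 5
Q: 6
C: 1
J: 2
S: 4
P: 3
D: 1
A: 0
K: 0
Sum: 3 + 5 + 6 + 1 + 2 + 4 + 3 + 1 + 0 + 0 = 25

25 inversions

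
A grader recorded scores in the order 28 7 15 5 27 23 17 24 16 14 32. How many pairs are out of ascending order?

25 inversions

Sweep left to right; for each value list the smaller values that follow it:
28: 9
7: 1
15: 2
5: 0
27: 5
23: 3
17: 2
24: 2
16: 1
14: 0
32: 0
Sum: 9 + 1 + 2 + 0 + 5 + 3 + 2 + 2 + 1 + 0 + 0 = 25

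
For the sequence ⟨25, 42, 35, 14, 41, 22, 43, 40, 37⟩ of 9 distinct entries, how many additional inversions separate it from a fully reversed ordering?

Maximum inversions for 9 distinct elements is C(9, 2) = 9·8/2 = 36.
Current inversions — for each element, count later smaller elements:
25: 2
42: 6
35: 2
14: 0
41: 3
22: 0
43: 2
40: 1
37: 0
Current total: 2 + 6 + 2 + 0 + 3 + 0 + 2 + 1 + 0 = 16
Shortfall: 36 − 16 = 20

20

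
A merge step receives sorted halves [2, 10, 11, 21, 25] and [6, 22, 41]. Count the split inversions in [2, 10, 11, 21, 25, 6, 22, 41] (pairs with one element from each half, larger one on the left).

For each element r of the right run, count left-run elements greater than r:
r = 6: 10, 11, 21, 25 → 4
r = 22: 25 → 1
r = 41: none → 0
Cross-inversions: 4 + 1 + 0 = 5

5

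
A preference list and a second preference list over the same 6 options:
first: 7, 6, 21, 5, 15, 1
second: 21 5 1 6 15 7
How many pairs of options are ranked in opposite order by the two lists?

9

Assign each item its position (1..6) in the first ordering, then rewrite the second ordering as that position sequence:
positions: 7→1, 6→2, 21→3, 5→4, 15→5, 1→6
second ordering as positions: [3, 4, 6, 2, 5, 1]
Discordant pairs = inversions in this position sequence.
3: 2, 1 → 2
4: 2, 1 → 2
6: 2, 5, 1 → 3
2: 1 → 1
5: 1 → 1
1: 0
Total: 2 + 2 + 3 + 1 + 1 + 0 = 9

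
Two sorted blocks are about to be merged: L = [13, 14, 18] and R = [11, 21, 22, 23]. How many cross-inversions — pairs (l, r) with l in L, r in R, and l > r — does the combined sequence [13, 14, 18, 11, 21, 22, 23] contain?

3

Count, for every r in R, how many entries of L exceed r:
r = 11: 13, 14, 18 → 3
r = 21: none → 0
r = 22: none → 0
r = 23: none → 0
Cross-inversions: 3 + 0 + 0 + 0 = 3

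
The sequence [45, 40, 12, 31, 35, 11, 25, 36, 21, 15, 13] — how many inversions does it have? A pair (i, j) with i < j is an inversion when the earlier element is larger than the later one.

39

Element-by-element contributions:
45: 10
40: 9
12: 1
31: 5
35: 5
11: 0
25: 3
36: 3
21: 2
15: 1
13: 0
Sum: 10 + 9 + 1 + 5 + 5 + 0 + 3 + 3 + 2 + 1 + 0 = 39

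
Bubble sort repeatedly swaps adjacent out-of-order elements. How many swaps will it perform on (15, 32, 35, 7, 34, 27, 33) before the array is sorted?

Each adjacent swap fixes exactly one inversion, so the minimum swap count equals the number of inversions.
Count inversions — for each element, later elements that are smaller:
15: 7 → 1
32: 7, 27 → 2
35: 7, 34, 27, 33 → 4
7: none → 0
34: 27, 33 → 2
27: none → 0
33: none → 0
Total inversions: 1 + 2 + 4 + 0 + 2 + 0 + 0 = 9

9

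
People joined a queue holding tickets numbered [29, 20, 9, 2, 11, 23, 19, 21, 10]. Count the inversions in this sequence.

20 inversions

For each element, count later entries that are smaller:
29 → 20, 9, 2, 11, 23, 19, 21, 10 → 8
20 → 9, 2, 11, 19, 10 → 5
9 → 2 → 1
2 → none → 0
11 → 10 → 1
23 → 19, 21, 10 → 3
19 → 10 → 1
21 → 10 → 1
10 → none → 0
Sum: 8 + 5 + 1 + 0 + 1 + 3 + 1 + 1 + 0 = 20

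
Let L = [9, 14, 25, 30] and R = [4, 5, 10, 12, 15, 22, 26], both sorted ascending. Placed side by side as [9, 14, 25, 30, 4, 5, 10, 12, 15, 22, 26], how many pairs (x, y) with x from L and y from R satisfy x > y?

19 cross-inversions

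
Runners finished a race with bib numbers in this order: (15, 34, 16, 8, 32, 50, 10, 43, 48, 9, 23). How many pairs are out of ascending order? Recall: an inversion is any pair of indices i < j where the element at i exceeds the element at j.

Sweep left to right; for each value list the smaller values that follow it:
15: 3
34: 6
16: 3
8: 0
32: 3
50: 5
10: 1
43: 2
48: 2
9: 0
23: 0
Sum: 3 + 6 + 3 + 0 + 3 + 5 + 1 + 2 + 2 + 0 + 0 = 25

25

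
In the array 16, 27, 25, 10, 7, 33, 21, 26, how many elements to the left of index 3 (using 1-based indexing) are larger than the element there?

The element at index 3 is 25.
Elements before it: 16, 27
Those larger than 25: 27

1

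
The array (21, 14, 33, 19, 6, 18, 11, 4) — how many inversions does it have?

For each element, count later entries that are smaller:
21: 6
14: 3
33: 5
19: 4
6: 1
18: 2
11: 1
4: 0
Sum: 6 + 3 + 5 + 4 + 1 + 2 + 1 + 0 = 22

22 inversions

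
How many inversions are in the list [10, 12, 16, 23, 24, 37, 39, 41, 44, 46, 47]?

0 out-of-order pairs

Sweep left to right; for each value list the smaller values that follow it:
10 → none → 0
12 → none → 0
16 → none → 0
23 → none → 0
24 → none → 0
37 → none → 0
39 → none → 0
41 → none → 0
44 → none → 0
46 → none → 0
47 → none → 0
Sum: 0 + 0 + 0 + 0 + 0 + 0 + 0 + 0 + 0 + 0 + 0 = 0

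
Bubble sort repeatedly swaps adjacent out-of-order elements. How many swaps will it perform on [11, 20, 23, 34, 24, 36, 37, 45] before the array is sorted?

Adjacent swaps: 1

The minimum number of adjacent swaps to sort an array equals its inversion count, since every such swap removes exactly one inversion.
Count inversions — for each element, later elements that are smaller:
11: none → 0
20: none → 0
23: none → 0
34: 24 → 1
24: none → 0
36: none → 0
37: none → 0
45: none → 0
Total inversions: 0 + 0 + 0 + 1 + 0 + 0 + 0 + 0 = 1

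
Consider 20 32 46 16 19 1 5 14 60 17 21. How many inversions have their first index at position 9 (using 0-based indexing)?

0 such elements

The element at index 9 is 17.
Elements after it: 21
None of them are smaller than 17.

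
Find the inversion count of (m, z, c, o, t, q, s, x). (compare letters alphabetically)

Inversions: 9

Element-by-element contributions:
m → c → 1
z → c, o, t, q, s, x → 6
c → none → 0
o → none → 0
t → q, s → 2
q → none → 0
s → none → 0
x → none → 0
Sum: 1 + 6 + 0 + 0 + 2 + 0 + 0 + 0 = 9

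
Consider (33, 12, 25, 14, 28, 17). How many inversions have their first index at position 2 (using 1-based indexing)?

The element at index 2 is 12.
Elements after it: 25, 14, 28, 17
None of them are smaller than 12.

0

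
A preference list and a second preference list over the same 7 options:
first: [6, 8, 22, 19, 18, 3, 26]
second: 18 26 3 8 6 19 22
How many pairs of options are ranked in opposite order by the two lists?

15

Assign each item its position (1..7) in the first ordering, then rewrite the second ordering as that position sequence:
positions: 6→1, 8→2, 22→3, 19→4, 18→5, 3→6, 26→7
second ordering as positions: [5, 7, 6, 2, 1, 4, 3]
Discordant pairs = inversions in this position sequence.
5: 2, 1, 4, 3 → 4
7: 6, 2, 1, 4, 3 → 5
6: 2, 1, 4, 3 → 4
2: 1 → 1
1: 0
4: 3 → 1
3: 0
Total: 4 + 5 + 4 + 1 + 0 + 1 + 0 = 15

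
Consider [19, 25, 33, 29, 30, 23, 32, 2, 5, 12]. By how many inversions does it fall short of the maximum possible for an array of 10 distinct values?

17

Maximum inversions for 10 distinct elements is C(10, 2) = 10·9/2 = 45.
Current inversions — for each element, count later smaller elements:
19: 3
25: 4
33: 7
29: 4
30: 4
23: 3
32: 3
2: 0
5: 0
12: 0
Current total: 3 + 4 + 7 + 4 + 4 + 3 + 3 + 0 + 0 + 0 = 28
Shortfall: 45 − 28 = 17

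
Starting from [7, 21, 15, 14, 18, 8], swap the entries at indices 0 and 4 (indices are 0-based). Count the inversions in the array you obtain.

13

Positions 0 and 4 hold 7 and 18; after swapping, the array is [18, 21, 15, 14, 7, 8].
For each element, count later entries that are smaller:
18: 4
21: 4
15: 3
14: 2
7: 0
8: 0
Sum: 4 + 4 + 3 + 2 + 0 + 0 = 13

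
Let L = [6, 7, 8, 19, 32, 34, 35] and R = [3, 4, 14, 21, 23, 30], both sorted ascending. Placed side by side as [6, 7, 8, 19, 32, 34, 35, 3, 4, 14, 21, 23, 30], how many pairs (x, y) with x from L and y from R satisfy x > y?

Take each right-half value and tally the left-half values above it:
r = 3: 6, 7, 8, 19, 32, 34, 35 → 7
r = 4: 6, 7, 8, 19, 32, 34, 35 → 7
r = 14: 19, 32, 34, 35 → 4
r = 21: 32, 34, 35 → 3
r = 23: 32, 34, 35 → 3
r = 30: 32, 34, 35 → 3
Cross-inversions: 7 + 7 + 4 + 3 + 3 + 3 = 27

27 split inversions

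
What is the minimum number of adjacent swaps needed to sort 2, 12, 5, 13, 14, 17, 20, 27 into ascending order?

Each adjacent swap fixes exactly one inversion, so the minimum swap count equals the number of inversions.
Count inversions — for each element, later elements that are smaller:
2: none → 0
12: 5 → 1
5: none → 0
13: none → 0
14: none → 0
17: none → 0
20: none → 0
27: none → 0
Total inversions: 0 + 1 + 0 + 0 + 0 + 0 + 0 + 0 = 1

1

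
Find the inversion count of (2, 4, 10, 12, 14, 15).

Out-of-order index pairs (1-indexed):
(none)
That's 0 pairs.

0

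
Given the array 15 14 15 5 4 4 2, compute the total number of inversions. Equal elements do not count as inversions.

18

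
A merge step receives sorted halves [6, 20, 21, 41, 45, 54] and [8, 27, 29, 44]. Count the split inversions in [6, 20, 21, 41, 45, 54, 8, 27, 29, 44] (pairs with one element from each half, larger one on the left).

13 split inversions

For each element r of the right run, count left-run elements greater than r:
r = 8: 20, 21, 41, 45, 54 → 5
r = 27: 41, 45, 54 → 3
r = 29: 41, 45, 54 → 3
r = 44: 45, 54 → 2
Cross-inversions: 5 + 3 + 3 + 2 = 13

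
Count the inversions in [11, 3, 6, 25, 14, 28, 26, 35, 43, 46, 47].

There are 4 out-of-order pairs.

For each element, count later entries that are smaller:
11: 2
3: 0
6: 0
25: 1
14: 0
28: 1
26: 0
35: 0
43: 0
46: 0
47: 0
Sum: 2 + 0 + 0 + 1 + 0 + 1 + 0 + 0 + 0 + 0 + 0 = 4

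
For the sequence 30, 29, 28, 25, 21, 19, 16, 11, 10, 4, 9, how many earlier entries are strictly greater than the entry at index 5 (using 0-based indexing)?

The element at index 5 is 19.
Elements before it: 30, 29, 28, 25, 21
Those larger than 19: 30, 29, 28, 25, 21

5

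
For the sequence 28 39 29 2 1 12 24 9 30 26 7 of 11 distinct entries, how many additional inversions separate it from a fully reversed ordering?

23

Maximum inversions for 11 distinct elements is C(11, 2) = 11·10/2 = 55.
Current inversions — for each element, count later smaller elements:
28: 7
39: 9
29: 7
2: 1
1: 0
12: 2
24: 2
9: 1
30: 2
26: 1
7: 0
Current total: 7 + 9 + 7 + 1 + 0 + 2 + 2 + 1 + 2 + 1 + 0 = 32
Shortfall: 55 − 32 = 23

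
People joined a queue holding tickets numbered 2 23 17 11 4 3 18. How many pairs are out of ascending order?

11 out-of-order pairs

Inversion pairs (indices are 1-based):
(2,3): 23 > 17
(2,4): 23 > 11
(2,5): 23 > 4
(2,6): 23 > 3
(2,7): 23 > 18
(3,4): 17 > 11
(3,5): 17 > 4
(3,6): 17 > 3
(4,5): 11 > 4
(4,6): 11 > 3
(5,6): 4 > 3
That's 11 pairs.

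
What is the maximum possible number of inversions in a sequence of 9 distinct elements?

A reversed (strictly descending) arrangement makes every pair an inversion, giving C(9, 2) inversions.
C(9, 2) = 9·8/2 = 36

36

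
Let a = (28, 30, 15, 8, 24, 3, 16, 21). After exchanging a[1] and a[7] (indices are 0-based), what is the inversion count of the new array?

Inversions: 15

Positions 1 and 7 hold 30 and 21; after swapping, the array is [28, 21, 15, 8, 24, 3, 16, 30].
Element-by-element contributions:
28: 6
21: 4
15: 2
8: 1
24: 2
3: 0
16: 0
30: 0
Sum: 6 + 4 + 2 + 1 + 2 + 0 + 0 + 0 = 15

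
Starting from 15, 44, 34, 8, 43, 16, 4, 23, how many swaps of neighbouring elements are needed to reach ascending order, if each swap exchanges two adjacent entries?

The minimum number of adjacent swaps to sort an array equals its inversion count, since every such swap removes exactly one inversion.
Count inversions — for each element, later elements that are smaller:
15: 8, 4 → 2
44: 34, 8, 43, 16, 4, 23 → 6
34: 8, 16, 4, 23 → 4
8: 4 → 1
43: 16, 4, 23 → 3
16: 4 → 1
4: none → 0
23: none → 0
Total inversions: 2 + 6 + 4 + 1 + 3 + 1 + 0 + 0 = 17

Swaps: 17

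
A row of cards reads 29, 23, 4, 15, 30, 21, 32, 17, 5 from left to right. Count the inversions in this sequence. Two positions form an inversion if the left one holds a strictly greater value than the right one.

Sweep left to right; for each value list the smaller values that follow it:
29 → 23, 4, 15, 21, 17, 5 → 6
23 → 4, 15, 21, 17, 5 → 5
4 → none → 0
15 → 5 → 1
30 → 21, 17, 5 → 3
21 → 17, 5 → 2
32 → 17, 5 → 2
17 → 5 → 1
5 → none → 0
Sum: 6 + 5 + 0 + 1 + 3 + 2 + 2 + 1 + 0 = 20

20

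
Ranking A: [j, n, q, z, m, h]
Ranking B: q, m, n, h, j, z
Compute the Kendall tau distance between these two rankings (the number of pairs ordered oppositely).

8 discordant pairs

Assign each item its position (1..6) in the first ordering, then rewrite the second ordering as that position sequence:
positions: j→1, n→2, q→3, z→4, m→5, h→6
second ordering as positions: [3, 5, 2, 6, 1, 4]
Discordant pairs = inversions in this position sequence.
3: 2, 1 → 2
5: 2, 1, 4 → 3
2: 1 → 1
6: 1, 4 → 2
1: 0
4: 0
Total: 2 + 3 + 1 + 2 + 0 + 0 = 8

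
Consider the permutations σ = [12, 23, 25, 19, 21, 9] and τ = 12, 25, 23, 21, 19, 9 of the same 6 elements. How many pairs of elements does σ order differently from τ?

Assign each item its position (1..6) in the first ordering, then rewrite the second ordering as that position sequence:
positions: 12→1, 23→2, 25→3, 19→4, 21→5, 9→6
second ordering as positions: [1, 3, 2, 5, 4, 6]
Discordant pairs = inversions in this position sequence.
1: 0
3: 2 → 1
2: 0
5: 4 → 1
4: 0
6: 0
Total: 0 + 1 + 0 + 1 + 0 + 0 = 2

2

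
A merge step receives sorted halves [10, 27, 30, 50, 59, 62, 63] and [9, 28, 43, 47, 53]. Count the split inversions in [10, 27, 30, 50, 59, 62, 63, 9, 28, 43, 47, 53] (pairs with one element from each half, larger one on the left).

For each element r of the right run, count left-run elements greater than r:
r = 9: 10, 27, 30, 50, 59, 62, 63 → 7
r = 28: 30, 50, 59, 62, 63 → 5
r = 43: 50, 59, 62, 63 → 4
r = 47: 50, 59, 62, 63 → 4
r = 53: 59, 62, 63 → 3
Cross-inversions: 7 + 5 + 4 + 4 + 3 = 23

23 cross-inversions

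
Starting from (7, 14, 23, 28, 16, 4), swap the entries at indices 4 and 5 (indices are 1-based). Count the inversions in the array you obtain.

Positions 4 and 5 hold 28 and 16; after swapping, the array is [7, 14, 23, 16, 28, 4].
Count, for each position, how many later elements it exceeds:
7 → 4 → 1
14 → 4 → 1
23 → 16, 4 → 2
16 → 4 → 1
28 → 4 → 1
4 → none → 0
Sum: 1 + 1 + 2 + 1 + 1 + 0 = 6

6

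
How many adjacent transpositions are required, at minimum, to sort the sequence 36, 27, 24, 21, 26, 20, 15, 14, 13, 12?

Minimum adjacent swaps = number of inversions (each swap of adjacent out-of-order elements removes one inversion and no swap can remove more).
Count inversions — for each element, later elements that are smaller:
36: 27, 24, 21, 26, 20, 15, 14, 13, 12 → 9
27: 24, 21, 26, 20, 15, 14, 13, 12 → 8
24: 21, 20, 15, 14, 13, 12 → 6
21: 20, 15, 14, 13, 12 → 5
26: 20, 15, 14, 13, 12 → 5
20: 15, 14, 13, 12 → 4
15: 14, 13, 12 → 3
14: 13, 12 → 2
13: 12 → 1
12: none → 0
Total inversions: 9 + 8 + 6 + 5 + 5 + 4 + 3 + 2 + 1 + 0 = 43

43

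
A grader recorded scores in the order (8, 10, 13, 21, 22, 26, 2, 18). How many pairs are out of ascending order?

9 inversions

Element-by-element contributions:
8 → 2 → 1
10 → 2 → 1
13 → 2 → 1
21 → 2, 18 → 2
22 → 2, 18 → 2
26 → 2, 18 → 2
2 → none → 0
18 → none → 0
Sum: 1 + 1 + 1 + 2 + 2 + 2 + 0 + 0 = 9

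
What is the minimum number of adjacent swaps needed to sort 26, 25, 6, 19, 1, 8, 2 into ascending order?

17 adjacent swaps

Each adjacent swap fixes exactly one inversion, so the minimum swap count equals the number of inversions.
Count inversions — for each element, later elements that are smaller:
26: 25, 6, 19, 1, 8, 2 → 6
25: 6, 19, 1, 8, 2 → 5
6: 1, 2 → 2
19: 1, 8, 2 → 3
1: none → 0
8: 2 → 1
2: none → 0
Total inversions: 6 + 5 + 2 + 3 + 0 + 1 + 0 = 17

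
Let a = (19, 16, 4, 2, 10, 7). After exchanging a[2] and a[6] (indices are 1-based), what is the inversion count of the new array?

8

Positions 2 and 6 hold 16 and 7; after swapping, the array is [19, 7, 4, 2, 10, 16].
For each element, count later entries that are smaller:
19 → 7, 4, 2, 10, 16 → 5
7 → 4, 2 → 2
4 → 2 → 1
2 → none → 0
10 → none → 0
16 → none → 0
Sum: 5 + 2 + 1 + 0 + 0 + 0 = 8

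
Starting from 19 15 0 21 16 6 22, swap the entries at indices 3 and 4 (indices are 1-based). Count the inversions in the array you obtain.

There are 10 inversions.

Positions 3 and 4 hold 0 and 21; after swapping, the array is [19, 15, 21, 0, 16, 6, 22].
For each element, count later entries that are smaller:
19: 4
15: 2
21: 3
0: 0
16: 1
6: 0
22: 0
Sum: 4 + 2 + 3 + 0 + 1 + 0 + 0 = 10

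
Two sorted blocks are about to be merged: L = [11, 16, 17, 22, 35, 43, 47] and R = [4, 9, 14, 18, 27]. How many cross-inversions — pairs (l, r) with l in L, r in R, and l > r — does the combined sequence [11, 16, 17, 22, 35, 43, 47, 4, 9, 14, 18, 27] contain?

27

Take each right-half value and tally the left-half values above it:
r = 4: 11, 16, 17, 22, 35, 43, 47 → 7
r = 9: 11, 16, 17, 22, 35, 43, 47 → 7
r = 14: 16, 17, 22, 35, 43, 47 → 6
r = 18: 22, 35, 43, 47 → 4
r = 27: 35, 43, 47 → 3
Cross-inversions: 7 + 7 + 6 + 4 + 3 = 27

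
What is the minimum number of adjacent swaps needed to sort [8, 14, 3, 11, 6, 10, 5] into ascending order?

Minimum adjacent swaps = number of inversions (each swap of adjacent out-of-order elements removes one inversion and no swap can remove more).
Count inversions — for each element, later elements that are smaller:
8: 3, 6, 5 → 3
14: 3, 11, 6, 10, 5 → 5
3: none → 0
11: 6, 10, 5 → 3
6: 5 → 1
10: 5 → 1
5: none → 0
Total inversions: 3 + 5 + 0 + 3 + 1 + 1 + 0 = 13

13 adjacent swaps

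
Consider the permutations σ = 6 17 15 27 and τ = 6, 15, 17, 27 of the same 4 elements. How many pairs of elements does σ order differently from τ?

1 discordant pair

Assign each item its position (1..4) in the first ordering, then rewrite the second ordering as that position sequence:
positions: 6→1, 17→2, 15→3, 27→4
second ordering as positions: [1, 3, 2, 4]
Discordant pairs = inversions in this position sequence.
1: 0
3: 2 → 1
2: 0
4: 0
Total: 0 + 1 + 0 + 0 = 1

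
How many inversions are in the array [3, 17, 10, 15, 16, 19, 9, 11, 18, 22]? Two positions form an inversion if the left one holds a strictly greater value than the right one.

13

Sweep left to right; for each value list the smaller values that follow it:
3 → none → 0
17 → 10, 15, 16, 9, 11 → 5
10 → 9 → 1
15 → 9, 11 → 2
16 → 9, 11 → 2
19 → 9, 11, 18 → 3
9 → none → 0
11 → none → 0
18 → none → 0
22 → none → 0
Sum: 0 + 5 + 1 + 2 + 2 + 3 + 0 + 0 + 0 + 0 = 13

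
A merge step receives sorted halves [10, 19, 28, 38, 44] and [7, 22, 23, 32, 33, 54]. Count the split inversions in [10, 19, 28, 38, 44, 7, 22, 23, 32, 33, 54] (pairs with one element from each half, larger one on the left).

15 cross-inversions

For each element r of the right run, count left-run elements greater than r:
r = 7: 10, 19, 28, 38, 44 → 5
r = 22: 28, 38, 44 → 3
r = 23: 28, 38, 44 → 3
r = 32: 38, 44 → 2
r = 33: 38, 44 → 2
r = 54: none → 0
Cross-inversions: 5 + 3 + 3 + 2 + 2 + 0 = 15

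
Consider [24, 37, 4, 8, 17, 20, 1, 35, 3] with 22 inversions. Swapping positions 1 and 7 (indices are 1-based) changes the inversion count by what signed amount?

-9

Positions 1 and 7 hold 24 and 1; after swapping, the array is [1, 37, 4, 8, 17, 20, 24, 35, 3].
Sweep left to right; for each value list the smaller values that follow it:
1: 0
37: 7
4: 1
8: 1
17: 1
20: 1
24: 1
35: 1
3: 0
Sum: 0 + 7 + 1 + 1 + 1 + 1 + 1 + 1 + 0 = 13
Change: 13 − 22 = -9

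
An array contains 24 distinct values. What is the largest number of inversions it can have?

276 inversions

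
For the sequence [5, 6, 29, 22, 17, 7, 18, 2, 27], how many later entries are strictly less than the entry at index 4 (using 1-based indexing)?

4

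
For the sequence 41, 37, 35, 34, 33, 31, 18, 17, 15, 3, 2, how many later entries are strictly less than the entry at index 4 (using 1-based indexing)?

The element at index 4 is 34.
Elements after it: 33, 31, 18, 17, 15, 3, 2
Those smaller than 34: 33, 31, 18, 17, 15, 3, 2

7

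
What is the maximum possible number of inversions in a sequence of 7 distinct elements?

21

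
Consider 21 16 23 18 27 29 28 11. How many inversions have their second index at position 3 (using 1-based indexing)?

The element at index 3 is 23.
Elements before it: 21, 16
None of them are larger than 23.

0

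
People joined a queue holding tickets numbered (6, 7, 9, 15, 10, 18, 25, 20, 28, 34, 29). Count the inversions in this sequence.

Inversions: 3

Element-by-element contributions:
6: 0
7: 0
9: 0
15: 1
10: 0
18: 0
25: 1
20: 0
28: 0
34: 1
29: 0
Sum: 0 + 0 + 0 + 1 + 0 + 0 + 1 + 0 + 0 + 1 + 0 = 3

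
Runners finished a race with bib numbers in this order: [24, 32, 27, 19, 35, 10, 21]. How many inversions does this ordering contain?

13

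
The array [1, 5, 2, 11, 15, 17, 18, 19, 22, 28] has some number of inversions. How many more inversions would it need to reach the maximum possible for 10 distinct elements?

44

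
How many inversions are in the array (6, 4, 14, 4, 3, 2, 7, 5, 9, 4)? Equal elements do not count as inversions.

For each element, count later entries that are smaller:
6: 6
4: 2
14: 7
4: 2
3: 1
2: 0
7: 2
5: 1
9: 1
4: 0
Sum: 6 + 2 + 7 + 2 + 1 + 0 + 2 + 1 + 1 + 0 = 22

There are 22 inversions.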